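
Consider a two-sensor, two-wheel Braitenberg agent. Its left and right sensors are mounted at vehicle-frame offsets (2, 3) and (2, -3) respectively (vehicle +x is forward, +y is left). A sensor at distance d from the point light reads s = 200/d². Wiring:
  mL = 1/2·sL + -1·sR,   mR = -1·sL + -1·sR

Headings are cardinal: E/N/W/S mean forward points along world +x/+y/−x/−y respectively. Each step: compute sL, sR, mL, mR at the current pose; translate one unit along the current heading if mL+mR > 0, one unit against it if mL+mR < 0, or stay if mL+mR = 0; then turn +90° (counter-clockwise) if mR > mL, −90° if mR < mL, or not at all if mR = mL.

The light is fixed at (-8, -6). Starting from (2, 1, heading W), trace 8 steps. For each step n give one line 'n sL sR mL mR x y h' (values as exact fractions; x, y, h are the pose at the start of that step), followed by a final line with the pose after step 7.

0 5/2 50/41 5/164 -305/82 2 1 W
1 40/29 200/277 -260/8033 -16880/8033 3 1 N
2 4/5 100/89 -322/445 -856/445 3 0 E
3 40/37 40/13 -1220/481 -2000/481 2 0 S
4 5/2 50/41 5/164 -305/82 2 1 W
5 40/29 200/277 -260/8033 -16880/8033 3 1 N
6 4/5 100/89 -322/445 -856/445 3 0 E
7 40/37 40/13 -1220/481 -2000/481 2 0 S
final 2 1 W

n=0: pose=(2,1,W); sL=5/2, sR=50/41; mL=5/164, mR=-305/82; mL+mR=-605/164 → advance -1; mR−mL=-15/4 → turn -1·90°
n=1: pose=(3,1,N); sL=40/29, sR=200/277; mL=-260/8033, mR=-16880/8033; mL+mR=-17140/8033 → advance -1; mR−mL=-60/29 → turn -1·90°
n=2: pose=(3,0,E); sL=4/5, sR=100/89; mL=-322/445, mR=-856/445; mL+mR=-1178/445 → advance -1; mR−mL=-6/5 → turn -1·90°
n=3: pose=(2,0,S); sL=40/37, sR=40/13; mL=-1220/481, mR=-2000/481; mL+mR=-3220/481 → advance -1; mR−mL=-60/37 → turn -1·90°
n=4: pose=(2,1,W); sL=5/2, sR=50/41; mL=5/164, mR=-305/82; mL+mR=-605/164 → advance -1; mR−mL=-15/4 → turn -1·90°
n=5: pose=(3,1,N); sL=40/29, sR=200/277; mL=-260/8033, mR=-16880/8033; mL+mR=-17140/8033 → advance -1; mR−mL=-60/29 → turn -1·90°
n=6: pose=(3,0,E); sL=4/5, sR=100/89; mL=-322/445, mR=-856/445; mL+mR=-1178/445 → advance -1; mR−mL=-6/5 → turn -1·90°
n=7: pose=(2,0,S); sL=40/37, sR=40/13; mL=-1220/481, mR=-2000/481; mL+mR=-3220/481 → advance -1; mR−mL=-60/37 → turn -1·90°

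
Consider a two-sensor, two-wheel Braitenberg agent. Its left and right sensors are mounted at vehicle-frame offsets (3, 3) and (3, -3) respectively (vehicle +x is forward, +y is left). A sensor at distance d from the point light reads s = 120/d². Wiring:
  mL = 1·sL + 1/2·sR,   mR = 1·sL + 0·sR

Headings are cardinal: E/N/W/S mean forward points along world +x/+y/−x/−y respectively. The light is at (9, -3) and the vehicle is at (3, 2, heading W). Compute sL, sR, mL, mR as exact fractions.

24/17 24/29 900/493 24/17

left sensor world pos  = (0, -1); dL² = 85
right sensor world pos = (0, 5); dR² = 145
sL = 120/85 = 24/17
sR = 120/145 = 24/29
mL = 1·sL + 1/2·sR = 900/493
mR = 1·sL + 0·sR = 24/17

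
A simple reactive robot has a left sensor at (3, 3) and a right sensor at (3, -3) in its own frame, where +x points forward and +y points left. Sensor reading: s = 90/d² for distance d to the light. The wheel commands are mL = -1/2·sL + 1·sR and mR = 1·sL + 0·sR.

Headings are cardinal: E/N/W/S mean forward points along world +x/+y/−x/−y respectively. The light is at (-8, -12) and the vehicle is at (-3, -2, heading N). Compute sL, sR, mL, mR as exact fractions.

left sensor world pos  = (-6, 1); dL² = 173
right sensor world pos = (0, 1); dR² = 233
sL = 90/173 = 90/173
sR = 90/233 = 90/233
mL = -1/2·sL + 1·sR = 5085/40309
mR = 1·sL + 0·sR = 90/173

90/173 90/233 5085/40309 90/173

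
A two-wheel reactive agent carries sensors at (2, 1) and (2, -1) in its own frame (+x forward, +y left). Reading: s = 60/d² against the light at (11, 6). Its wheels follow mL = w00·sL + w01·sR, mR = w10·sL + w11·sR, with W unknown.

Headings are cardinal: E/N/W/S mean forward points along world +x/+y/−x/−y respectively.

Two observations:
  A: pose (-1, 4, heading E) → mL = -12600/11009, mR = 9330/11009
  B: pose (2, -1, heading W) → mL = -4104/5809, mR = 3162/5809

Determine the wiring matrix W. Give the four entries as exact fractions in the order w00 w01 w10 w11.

-1 -1 1/2 1

obs A: pose=(-1,4,E) → sL=60/101, sR=60/109, mL=-12600/11009, mR=9330/11009
obs B: pose=(2,-1,W) → sL=12/37, sR=60/157, mL=-4104/5809, mR=3162/5809
sensor matrix S = [[60/101, 60/109], [12/37, 60/157]]; det S = 3101760/63951281
solve [mL_A; mL_B] = S·[w00; w01] and [mR_A; mR_B] = S·[w10; w11]:
  w00 = -1, w01 = -1, w10 = 1/2, w11 = 1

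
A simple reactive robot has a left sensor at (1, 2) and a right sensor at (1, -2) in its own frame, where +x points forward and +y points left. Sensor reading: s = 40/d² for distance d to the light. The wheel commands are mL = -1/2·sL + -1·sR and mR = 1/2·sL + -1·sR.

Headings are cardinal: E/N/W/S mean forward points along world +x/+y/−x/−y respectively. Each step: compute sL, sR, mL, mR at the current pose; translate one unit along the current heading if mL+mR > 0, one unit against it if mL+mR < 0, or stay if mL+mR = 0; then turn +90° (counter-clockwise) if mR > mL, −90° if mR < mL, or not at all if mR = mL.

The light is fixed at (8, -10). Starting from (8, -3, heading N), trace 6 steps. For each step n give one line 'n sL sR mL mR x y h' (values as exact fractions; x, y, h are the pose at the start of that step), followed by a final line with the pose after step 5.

n=0: pose=(8,-3,N); sL=10/17, sR=10/17; mL=-15/17, mR=-5/17; mL+mR=-20/17 → advance -1; mR−mL=10/17 → turn +1·90°
n=1: pose=(8,-4,W); sL=40/17, sR=8/13; mL=-396/221, mR=124/221; mL+mR=-16/13 → advance -1; mR−mL=40/17 → turn +1·90°
n=2: pose=(9,-4,S); sL=20/17, sR=20/13; mL=-470/221, mR=-210/221; mL+mR=-40/13 → advance -1; mR−mL=20/17 → turn +1·90°
n=3: pose=(9,-3,E); sL=8/17, sR=40/29; mL=-796/493, mR=-564/493; mL+mR=-80/29 → advance -1; mR−mL=8/17 → turn +1·90°
n=4: pose=(8,-3,N); sL=10/17, sR=10/17; mL=-15/17, mR=-5/17; mL+mR=-20/17 → advance -1; mR−mL=10/17 → turn +1·90°
n=5: pose=(8,-4,W); sL=40/17, sR=8/13; mL=-396/221, mR=124/221; mL+mR=-16/13 → advance -1; mR−mL=40/17 → turn +1·90°

0 10/17 10/17 -15/17 -5/17 8 -3 N
1 40/17 8/13 -396/221 124/221 8 -4 W
2 20/17 20/13 -470/221 -210/221 9 -4 S
3 8/17 40/29 -796/493 -564/493 9 -3 E
4 10/17 10/17 -15/17 -5/17 8 -3 N
5 40/17 8/13 -396/221 124/221 8 -4 W
final 9 -4 S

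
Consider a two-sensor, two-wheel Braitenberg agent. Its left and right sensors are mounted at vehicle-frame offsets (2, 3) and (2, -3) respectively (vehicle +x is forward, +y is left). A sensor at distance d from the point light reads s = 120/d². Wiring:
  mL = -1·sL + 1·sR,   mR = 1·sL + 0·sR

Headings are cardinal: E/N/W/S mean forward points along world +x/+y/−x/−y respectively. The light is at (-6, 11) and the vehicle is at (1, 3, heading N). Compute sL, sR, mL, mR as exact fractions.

30/13 15/17 -315/221 30/13

left sensor world pos  = (-2, 5); dL² = 52
right sensor world pos = (4, 5); dR² = 136
sL = 120/52 = 30/13
sR = 120/136 = 15/17
mL = -1·sL + 1·sR = -315/221
mR = 1·sL + 0·sR = 30/13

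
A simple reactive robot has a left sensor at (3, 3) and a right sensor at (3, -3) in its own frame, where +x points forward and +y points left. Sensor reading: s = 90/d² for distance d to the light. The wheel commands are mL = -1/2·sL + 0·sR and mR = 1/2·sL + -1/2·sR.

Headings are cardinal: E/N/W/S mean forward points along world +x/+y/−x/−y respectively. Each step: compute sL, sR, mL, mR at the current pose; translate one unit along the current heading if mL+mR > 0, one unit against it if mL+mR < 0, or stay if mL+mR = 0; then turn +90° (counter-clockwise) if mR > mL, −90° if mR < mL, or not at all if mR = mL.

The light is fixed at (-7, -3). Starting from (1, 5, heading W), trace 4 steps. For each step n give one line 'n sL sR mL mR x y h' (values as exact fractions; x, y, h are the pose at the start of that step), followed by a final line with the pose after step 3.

0 9/5 45/73 -9/10 216/365 1 5 W
1 90/169 90/61 -45/169 -4860/10309 2 5 S
2 5/4 1/2 -5/8 3/8 2 6 W
3 18/41 18/17 -9/41 -216/697 3 6 S
final 3 7 W

n=0: pose=(1,5,W); sL=9/5, sR=45/73; mL=-9/10, mR=216/365; mL+mR=-45/146 → advance -1; mR−mL=1089/730 → turn +1·90°
n=1: pose=(2,5,S); sL=90/169, sR=90/61; mL=-45/169, mR=-4860/10309; mL+mR=-45/61 → advance -1; mR−mL=-2115/10309 → turn -1·90°
n=2: pose=(2,6,W); sL=5/4, sR=1/2; mL=-5/8, mR=3/8; mL+mR=-1/4 → advance -1; mR−mL=1 → turn +1·90°
n=3: pose=(3,6,S); sL=18/41, sR=18/17; mL=-9/41, mR=-216/697; mL+mR=-9/17 → advance -1; mR−mL=-63/697 → turn -1·90°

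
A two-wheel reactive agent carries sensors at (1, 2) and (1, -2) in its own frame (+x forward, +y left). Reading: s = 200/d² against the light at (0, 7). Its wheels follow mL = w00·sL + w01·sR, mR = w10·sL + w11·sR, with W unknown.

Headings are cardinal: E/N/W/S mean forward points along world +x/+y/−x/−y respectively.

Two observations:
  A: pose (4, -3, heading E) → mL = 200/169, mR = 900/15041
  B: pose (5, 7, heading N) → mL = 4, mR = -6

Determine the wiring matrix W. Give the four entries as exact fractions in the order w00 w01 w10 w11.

0 1 -1/2 1

obs A: pose=(4,-3,E) → sL=200/89, sR=200/169, mL=200/169, mR=900/15041
obs B: pose=(5,7,N) → sL=20, sR=4, mL=4, mR=-6
sensor matrix S = [[200/89, 200/169], [20, 4]]; det S = -220800/15041
solve [mL_A; mL_B] = S·[w00; w01] and [mR_A; mR_B] = S·[w10; w11]:
  w00 = 0, w01 = 1, w10 = -1/2, w11 = 1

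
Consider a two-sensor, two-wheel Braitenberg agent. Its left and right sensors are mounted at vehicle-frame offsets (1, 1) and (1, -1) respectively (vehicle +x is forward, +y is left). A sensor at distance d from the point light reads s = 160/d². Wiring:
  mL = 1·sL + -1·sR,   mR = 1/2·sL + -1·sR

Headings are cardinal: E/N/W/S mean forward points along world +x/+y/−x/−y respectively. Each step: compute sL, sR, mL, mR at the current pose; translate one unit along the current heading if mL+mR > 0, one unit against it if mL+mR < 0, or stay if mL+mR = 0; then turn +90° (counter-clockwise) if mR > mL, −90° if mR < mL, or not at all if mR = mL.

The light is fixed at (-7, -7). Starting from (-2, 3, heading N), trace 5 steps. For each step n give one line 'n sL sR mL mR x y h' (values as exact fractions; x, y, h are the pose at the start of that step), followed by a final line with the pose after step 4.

n=0: pose=(-2,3,N); sL=160/137, sR=160/157; mL=3200/21509, mR=-9360/21509; mL+mR=-6160/21509 → advance -1; mR−mL=-80/137 → turn -1·90°
n=1: pose=(-2,2,E); sL=20/17, sR=8/5; mL=-36/85, mR=-86/85; mL+mR=-122/85 → advance -1; mR−mL=-10/17 → turn -1·90°
n=2: pose=(-3,2,S); sL=160/89, sR=160/73; mL=-2560/6497, mR=-8400/6497; mL+mR=-10960/6497 → advance -1; mR−mL=-80/89 → turn -1·90°
n=3: pose=(-3,3,W); sL=16/9, sR=16/13; mL=64/117, mR=-40/117; mL+mR=8/39 → advance +1; mR−mL=-8/9 → turn -1·90°
n=4: pose=(-4,3,N); sL=32/25, sR=160/137; mL=384/3425, mR=-1808/3425; mL+mR=-1424/3425 → advance -1; mR−mL=-16/25 → turn -1·90°

0 160/137 160/157 3200/21509 -9360/21509 -2 3 N
1 20/17 8/5 -36/85 -86/85 -2 2 E
2 160/89 160/73 -2560/6497 -8400/6497 -3 2 S
3 16/9 16/13 64/117 -40/117 -3 3 W
4 32/25 160/137 384/3425 -1808/3425 -4 3 N
final -4 2 E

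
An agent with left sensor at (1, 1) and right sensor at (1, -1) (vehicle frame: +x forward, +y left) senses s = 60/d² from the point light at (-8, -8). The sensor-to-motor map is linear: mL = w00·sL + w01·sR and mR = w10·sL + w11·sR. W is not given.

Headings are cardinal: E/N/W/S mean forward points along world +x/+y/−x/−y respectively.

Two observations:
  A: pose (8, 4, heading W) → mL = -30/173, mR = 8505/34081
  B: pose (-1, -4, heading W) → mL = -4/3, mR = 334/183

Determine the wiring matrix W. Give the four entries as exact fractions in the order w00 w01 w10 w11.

-1 0 1 1/2

obs A: pose=(8,4,W) → sL=30/173, sR=30/197, mL=-30/173, mR=8505/34081
obs B: pose=(-1,-4,W) → sL=4/3, sR=60/61, mL=-4/3, mR=334/183
sensor matrix S = [[30/173, 30/197], [4/3, 60/61]]; det S = -67520/2078941
solve [mL_A; mL_B] = S·[w00; w01] and [mR_A; mR_B] = S·[w10; w11]:
  w00 = -1, w01 = 0, w10 = 1, w11 = 1/2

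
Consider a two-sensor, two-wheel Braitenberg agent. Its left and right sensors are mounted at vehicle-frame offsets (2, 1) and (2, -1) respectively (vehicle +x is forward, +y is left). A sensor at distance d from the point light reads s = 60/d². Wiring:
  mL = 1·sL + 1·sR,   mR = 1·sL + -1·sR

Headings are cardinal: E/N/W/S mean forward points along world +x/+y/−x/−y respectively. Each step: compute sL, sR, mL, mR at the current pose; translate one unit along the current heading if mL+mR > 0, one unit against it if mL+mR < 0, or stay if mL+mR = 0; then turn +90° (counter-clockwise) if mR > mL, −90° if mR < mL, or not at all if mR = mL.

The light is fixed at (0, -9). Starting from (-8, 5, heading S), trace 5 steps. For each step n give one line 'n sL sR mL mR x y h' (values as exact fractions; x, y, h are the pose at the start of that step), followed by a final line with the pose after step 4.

n=0: pose=(-8,5,S); sL=60/193, sR=4/15; mL=1672/2895, mR=128/2895; mL+mR=120/193 → advance +1; mR−mL=-8/15 → turn -1·90°
n=1: pose=(-8,4,W); sL=15/61, sR=15/74; mL=2025/4514, mR=195/4514; mL+mR=30/61 → advance +1; mR−mL=-15/37 → turn -1·90°
n=2: pose=(-9,4,N); sL=12/65, sR=60/289; mL=7368/18785, mR=-432/18785; mL+mR=24/65 → advance +1; mR−mL=-120/289 → turn -1·90°
n=3: pose=(-9,5,E); sL=30/137, sR=30/109; mL=7380/14933, mR=-840/14933; mL+mR=60/137 → advance +1; mR−mL=-60/109 → turn -1·90°
n=4: pose=(-8,5,S); sL=60/193, sR=4/15; mL=1672/2895, mR=128/2895; mL+mR=120/193 → advance +1; mR−mL=-8/15 → turn -1·90°

0 60/193 4/15 1672/2895 128/2895 -8 5 S
1 15/61 15/74 2025/4514 195/4514 -8 4 W
2 12/65 60/289 7368/18785 -432/18785 -9 4 N
3 30/137 30/109 7380/14933 -840/14933 -9 5 E
4 60/193 4/15 1672/2895 128/2895 -8 5 S
final -8 4 W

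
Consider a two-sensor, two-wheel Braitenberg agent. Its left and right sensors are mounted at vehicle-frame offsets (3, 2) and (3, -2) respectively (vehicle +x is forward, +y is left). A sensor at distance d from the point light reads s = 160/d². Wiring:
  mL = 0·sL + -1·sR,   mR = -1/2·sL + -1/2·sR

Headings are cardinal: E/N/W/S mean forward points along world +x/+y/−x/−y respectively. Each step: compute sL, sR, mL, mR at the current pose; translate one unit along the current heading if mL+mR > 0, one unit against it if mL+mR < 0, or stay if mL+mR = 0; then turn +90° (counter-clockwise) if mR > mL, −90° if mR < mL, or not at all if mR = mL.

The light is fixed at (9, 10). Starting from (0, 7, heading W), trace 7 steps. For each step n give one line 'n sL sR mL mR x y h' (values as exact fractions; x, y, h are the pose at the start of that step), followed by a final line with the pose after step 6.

0 160/169 32/29 -32/29 -5024/4901 0 7 W
1 20/9 20/17 -20/17 -260/153 1 7 S
2 160/137 160/121 -160/121 -20640/16577 1 8 W
3 16/5 80/53 -80/53 -624/265 2 8 S
4 160/109 160/101 -160/101 -16800/11009 2 9 W
5 5 2 -2 -7/2 3 9 S
6 32/17 32/17 -32/17 -32/17 3 10 W
final 4 10 W

n=0: pose=(0,7,W); sL=160/169, sR=32/29; mL=-32/29, mR=-5024/4901; mL+mR=-10432/4901 → advance -1; mR−mL=384/4901 → turn +1·90°
n=1: pose=(1,7,S); sL=20/9, sR=20/17; mL=-20/17, mR=-260/153; mL+mR=-440/153 → advance -1; mR−mL=-80/153 → turn -1·90°
n=2: pose=(1,8,W); sL=160/137, sR=160/121; mL=-160/121, mR=-20640/16577; mL+mR=-42560/16577 → advance -1; mR−mL=1280/16577 → turn +1·90°
n=3: pose=(2,8,S); sL=16/5, sR=80/53; mL=-80/53, mR=-624/265; mL+mR=-1024/265 → advance -1; mR−mL=-224/265 → turn -1·90°
n=4: pose=(2,9,W); sL=160/109, sR=160/101; mL=-160/101, mR=-16800/11009; mL+mR=-34240/11009 → advance -1; mR−mL=640/11009 → turn +1·90°
n=5: pose=(3,9,S); sL=5, sR=2; mL=-2, mR=-7/2; mL+mR=-11/2 → advance -1; mR−mL=-3/2 → turn -1·90°
n=6: pose=(3,10,W); sL=32/17, sR=32/17; mL=-32/17, mR=-32/17; mL+mR=-64/17 → advance -1; mR−mL=0 → turn +0·90°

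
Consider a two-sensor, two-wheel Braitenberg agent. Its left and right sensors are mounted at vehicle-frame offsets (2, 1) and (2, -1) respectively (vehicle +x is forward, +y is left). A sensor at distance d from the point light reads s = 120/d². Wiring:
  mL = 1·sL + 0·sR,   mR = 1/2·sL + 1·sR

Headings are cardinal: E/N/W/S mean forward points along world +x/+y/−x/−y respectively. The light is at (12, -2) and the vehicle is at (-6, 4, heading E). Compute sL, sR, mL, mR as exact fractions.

24/61 120/281 24/61 10692/17141

left sensor world pos  = (-4, 5); dL² = 305
right sensor world pos = (-4, 3); dR² = 281
sL = 120/305 = 24/61
sR = 120/281 = 120/281
mL = 1·sL + 0·sR = 24/61
mR = 1/2·sL + 1·sR = 10692/17141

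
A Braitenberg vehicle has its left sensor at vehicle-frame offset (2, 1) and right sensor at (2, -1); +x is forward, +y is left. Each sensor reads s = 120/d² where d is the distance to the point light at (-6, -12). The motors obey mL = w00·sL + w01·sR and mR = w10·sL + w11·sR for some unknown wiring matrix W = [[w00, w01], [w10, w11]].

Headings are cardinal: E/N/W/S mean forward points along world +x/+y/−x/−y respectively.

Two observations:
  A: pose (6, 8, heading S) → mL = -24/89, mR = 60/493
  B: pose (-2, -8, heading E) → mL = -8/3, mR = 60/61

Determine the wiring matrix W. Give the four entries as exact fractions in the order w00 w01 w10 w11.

obs A: pose=(6,8,S) → sL=120/493, sR=24/89, mL=-24/89, mR=60/493
obs B: pose=(-2,-8,E) → sL=120/61, sR=8/3, mL=-8/3, mR=60/61
sensor matrix S = [[120/493, 24/89], [120/61, 8/3]]; det S = 317440/2676497
solve [mL_A; mL_B] = S·[w00; w01] and [mR_A; mR_B] = S·[w10; w11]:
  w00 = 0, w01 = -1, w10 = 1/2, w11 = 0

0 -1 1/2 0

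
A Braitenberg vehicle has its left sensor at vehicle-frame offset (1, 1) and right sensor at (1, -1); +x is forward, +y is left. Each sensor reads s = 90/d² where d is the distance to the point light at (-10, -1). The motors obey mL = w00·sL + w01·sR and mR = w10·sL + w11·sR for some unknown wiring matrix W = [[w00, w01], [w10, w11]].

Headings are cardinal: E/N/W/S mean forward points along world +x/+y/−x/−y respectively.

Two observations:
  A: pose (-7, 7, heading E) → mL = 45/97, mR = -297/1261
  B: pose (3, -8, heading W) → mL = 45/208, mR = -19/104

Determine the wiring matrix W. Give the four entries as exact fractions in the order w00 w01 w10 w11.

obs A: pose=(-7,7,E) → sL=90/97, sR=18/13, mL=45/97, mR=-297/1261
obs B: pose=(3,-8,W) → sL=45/104, sR=1/2, mL=45/208, mR=-19/104
sensor matrix S = [[90/97, 18/13], [45/104, 1/2]]; det S = -8865/65572
solve [mL_A; mL_B] = S·[w00; w01] and [mR_A; mR_B] = S·[w10; w11]:
  w00 = 1/2, w01 = 0, w10 = -1, w11 = 1/2

1/2 0 -1 1/2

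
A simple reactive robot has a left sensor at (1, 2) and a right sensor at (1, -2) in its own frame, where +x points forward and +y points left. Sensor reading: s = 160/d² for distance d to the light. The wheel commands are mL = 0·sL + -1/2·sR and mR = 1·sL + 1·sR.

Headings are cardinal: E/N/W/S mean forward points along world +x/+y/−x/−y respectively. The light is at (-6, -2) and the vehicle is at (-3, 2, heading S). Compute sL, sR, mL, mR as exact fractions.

left sensor world pos  = (-1, 1); dL² = 34
right sensor world pos = (-5, 1); dR² = 10
sL = 160/34 = 80/17
sR = 160/10 = 16
mL = 0·sL + -1/2·sR = -8
mR = 1·sL + 1·sR = 352/17

80/17 16 -8 352/17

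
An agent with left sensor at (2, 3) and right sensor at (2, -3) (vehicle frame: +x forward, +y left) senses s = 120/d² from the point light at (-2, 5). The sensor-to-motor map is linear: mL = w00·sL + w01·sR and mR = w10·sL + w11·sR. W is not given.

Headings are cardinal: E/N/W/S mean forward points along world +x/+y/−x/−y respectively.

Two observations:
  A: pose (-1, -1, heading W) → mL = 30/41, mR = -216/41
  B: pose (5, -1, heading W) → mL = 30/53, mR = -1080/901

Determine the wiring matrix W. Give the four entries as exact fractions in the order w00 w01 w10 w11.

obs A: pose=(-1,-1,W) → sL=60/41, sR=12, mL=30/41, mR=-216/41
obs B: pose=(5,-1,W) → sL=60/53, sR=60/17, mL=30/53, mR=-1080/901
sensor matrix S = [[60/41, 12], [60/53, 60/17]]; det S = -311040/36941
solve [mL_A; mL_B] = S·[w00; w01] and [mR_A; mR_B] = S·[w10; w11]:
  w00 = 1/2, w01 = 0, w10 = 1/2, w11 = -1/2

1/2 0 1/2 -1/2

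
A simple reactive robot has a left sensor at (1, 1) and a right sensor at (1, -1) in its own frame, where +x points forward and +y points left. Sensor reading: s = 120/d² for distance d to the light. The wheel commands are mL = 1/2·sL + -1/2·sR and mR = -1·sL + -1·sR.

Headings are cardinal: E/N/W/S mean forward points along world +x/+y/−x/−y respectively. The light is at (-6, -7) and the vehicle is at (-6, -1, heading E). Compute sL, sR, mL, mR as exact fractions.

left sensor world pos  = (-5, 0); dL² = 50
right sensor world pos = (-5, -2); dR² = 26
sL = 120/50 = 12/5
sR = 120/26 = 60/13
mL = 1/2·sL + -1/2·sR = -72/65
mR = -1·sL + -1·sR = -456/65

12/5 60/13 -72/65 -456/65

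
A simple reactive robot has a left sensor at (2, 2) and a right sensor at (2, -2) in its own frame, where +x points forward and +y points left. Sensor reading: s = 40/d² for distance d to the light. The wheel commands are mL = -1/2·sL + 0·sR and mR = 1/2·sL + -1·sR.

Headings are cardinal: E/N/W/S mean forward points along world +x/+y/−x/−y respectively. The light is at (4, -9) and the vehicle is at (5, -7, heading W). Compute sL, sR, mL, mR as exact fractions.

left sensor world pos  = (3, -9); dL² = 1
right sensor world pos = (3, -5); dR² = 17
sL = 40/1 = 40
sR = 40/17 = 40/17
mL = -1/2·sL + 0·sR = -20
mR = 1/2·sL + -1·sR = 300/17

40 40/17 -20 300/17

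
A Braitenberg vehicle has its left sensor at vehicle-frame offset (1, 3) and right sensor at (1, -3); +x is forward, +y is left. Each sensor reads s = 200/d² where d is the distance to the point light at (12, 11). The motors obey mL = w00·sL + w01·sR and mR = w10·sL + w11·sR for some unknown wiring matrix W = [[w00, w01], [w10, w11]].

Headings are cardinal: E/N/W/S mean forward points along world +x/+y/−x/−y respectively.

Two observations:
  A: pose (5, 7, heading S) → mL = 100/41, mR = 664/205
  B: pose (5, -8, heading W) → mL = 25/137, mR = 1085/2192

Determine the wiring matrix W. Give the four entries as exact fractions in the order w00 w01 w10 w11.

1/2 0 1/2 1/2

obs A: pose=(5,7,S) → sL=200/41, sR=8/5, mL=100/41, mR=664/205
obs B: pose=(5,-8,W) → sL=50/137, sR=5/8, mL=25/137, mR=1085/2192
sensor matrix S = [[200/41, 8/5], [50/137, 5/8]]; det S = 13845/5617
solve [mL_A; mL_B] = S·[w00; w01] and [mR_A; mR_B] = S·[w10; w11]:
  w00 = 1/2, w01 = 0, w10 = 1/2, w11 = 1/2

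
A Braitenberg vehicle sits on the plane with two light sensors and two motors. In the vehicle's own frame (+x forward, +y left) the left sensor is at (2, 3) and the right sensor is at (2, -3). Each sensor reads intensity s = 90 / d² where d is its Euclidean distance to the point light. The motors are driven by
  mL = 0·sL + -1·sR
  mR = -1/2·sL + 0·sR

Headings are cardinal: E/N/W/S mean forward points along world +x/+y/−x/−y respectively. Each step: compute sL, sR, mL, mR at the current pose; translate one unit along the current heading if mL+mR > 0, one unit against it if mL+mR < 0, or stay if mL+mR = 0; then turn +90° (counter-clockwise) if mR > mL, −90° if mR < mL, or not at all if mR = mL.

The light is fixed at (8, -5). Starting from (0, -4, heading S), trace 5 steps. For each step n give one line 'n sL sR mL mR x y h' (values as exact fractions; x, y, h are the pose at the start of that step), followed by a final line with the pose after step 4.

n=0: pose=(0,-4,S); sL=45/13, sR=45/61; mL=-45/61, mR=-45/26; mL+mR=-3915/1586 → advance -1; mR−mL=-1575/1586 → turn -1·90°
n=1: pose=(0,-3,W); sL=90/101, sR=18/25; mL=-18/25, mR=-45/101; mL+mR=-2943/2525 → advance -1; mR−mL=693/2525 → turn +1·90°
n=2: pose=(1,-3,S); sL=45/8, sR=9/10; mL=-9/10, mR=-45/16; mL+mR=-297/80 → advance -1; mR−mL=-153/80 → turn -1·90°
n=3: pose=(1,-2,W); sL=10/9, sR=10/13; mL=-10/13, mR=-5/9; mL+mR=-155/117 → advance -1; mR−mL=25/117 → turn +1·90°
n=4: pose=(2,-2,S); sL=9, sR=45/41; mL=-45/41, mR=-9/2; mL+mR=-459/82 → advance -1; mR−mL=-279/82 → turn -1·90°

0 45/13 45/61 -45/61 -45/26 0 -4 S
1 90/101 18/25 -18/25 -45/101 0 -3 W
2 45/8 9/10 -9/10 -45/16 1 -3 S
3 10/9 10/13 -10/13 -5/9 1 -2 W
4 9 45/41 -45/41 -9/2 2 -2 S
final 2 -1 W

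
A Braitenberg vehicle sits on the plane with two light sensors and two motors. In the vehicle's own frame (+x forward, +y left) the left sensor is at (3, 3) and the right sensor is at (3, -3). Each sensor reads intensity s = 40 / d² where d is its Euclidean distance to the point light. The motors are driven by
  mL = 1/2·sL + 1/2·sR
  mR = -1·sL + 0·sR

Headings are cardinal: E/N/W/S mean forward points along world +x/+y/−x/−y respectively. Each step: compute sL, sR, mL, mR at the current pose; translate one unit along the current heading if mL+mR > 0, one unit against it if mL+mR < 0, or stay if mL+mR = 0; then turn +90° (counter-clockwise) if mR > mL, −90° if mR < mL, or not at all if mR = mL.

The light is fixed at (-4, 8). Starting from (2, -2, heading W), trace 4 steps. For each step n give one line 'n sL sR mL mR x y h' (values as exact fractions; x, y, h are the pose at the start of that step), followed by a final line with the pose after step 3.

0 20/89 20/29 1180/2581 -20/89 2 -2 W
1 40/53 40/113 3320/5989 -40/53 1 -2 N
2 5/16 2/13 97/416 -5/16 1 -3 E
3 8/49 40/197 1768/9653 -8/49 0 -3 S
final 0 -4 W

n=0: pose=(2,-2,W); sL=20/89, sR=20/29; mL=1180/2581, mR=-20/89; mL+mR=600/2581 → advance +1; mR−mL=-1760/2581 → turn -1·90°
n=1: pose=(1,-2,N); sL=40/53, sR=40/113; mL=3320/5989, mR=-40/53; mL+mR=-1200/5989 → advance -1; mR−mL=-7840/5989 → turn -1·90°
n=2: pose=(1,-3,E); sL=5/16, sR=2/13; mL=97/416, mR=-5/16; mL+mR=-33/416 → advance -1; mR−mL=-227/416 → turn -1·90°
n=3: pose=(0,-3,S); sL=8/49, sR=40/197; mL=1768/9653, mR=-8/49; mL+mR=192/9653 → advance +1; mR−mL=-3344/9653 → turn -1·90°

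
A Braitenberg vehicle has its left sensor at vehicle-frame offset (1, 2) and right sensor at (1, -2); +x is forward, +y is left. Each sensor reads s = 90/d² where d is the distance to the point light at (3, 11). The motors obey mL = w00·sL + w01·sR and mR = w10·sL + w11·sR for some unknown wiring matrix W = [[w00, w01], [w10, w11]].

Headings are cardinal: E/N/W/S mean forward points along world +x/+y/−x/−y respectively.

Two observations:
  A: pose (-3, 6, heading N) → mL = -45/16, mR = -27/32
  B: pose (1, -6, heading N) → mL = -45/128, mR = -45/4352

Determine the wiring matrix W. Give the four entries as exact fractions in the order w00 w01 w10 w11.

obs A: pose=(-3,6,N) → sL=9/8, sR=45/16, mL=-45/16, mR=-27/32
obs B: pose=(1,-6,N) → sL=45/136, sR=45/128, mL=-45/128, mR=-45/4352
sensor matrix S = [[9/8, 45/16], [45/136, 45/128]]; det S = -9315/17408
solve [mL_A; mL_B] = S·[w00; w01] and [mR_A; mR_B] = S·[w10; w11]:
  w00 = 0, w01 = -1, w10 = 1/2, w11 = -1/2

0 -1 1/2 -1/2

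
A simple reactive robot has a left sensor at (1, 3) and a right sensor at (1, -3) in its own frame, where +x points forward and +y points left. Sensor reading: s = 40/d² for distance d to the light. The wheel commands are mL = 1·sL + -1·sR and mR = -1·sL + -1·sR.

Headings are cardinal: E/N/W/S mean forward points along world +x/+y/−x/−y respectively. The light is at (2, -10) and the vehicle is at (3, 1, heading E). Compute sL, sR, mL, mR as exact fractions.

left sensor world pos  = (4, 4); dL² = 200
right sensor world pos = (4, -2); dR² = 68
sL = 40/200 = 1/5
sR = 40/68 = 10/17
mL = 1·sL + -1·sR = -33/85
mR = -1·sL + -1·sR = -67/85

1/5 10/17 -33/85 -67/85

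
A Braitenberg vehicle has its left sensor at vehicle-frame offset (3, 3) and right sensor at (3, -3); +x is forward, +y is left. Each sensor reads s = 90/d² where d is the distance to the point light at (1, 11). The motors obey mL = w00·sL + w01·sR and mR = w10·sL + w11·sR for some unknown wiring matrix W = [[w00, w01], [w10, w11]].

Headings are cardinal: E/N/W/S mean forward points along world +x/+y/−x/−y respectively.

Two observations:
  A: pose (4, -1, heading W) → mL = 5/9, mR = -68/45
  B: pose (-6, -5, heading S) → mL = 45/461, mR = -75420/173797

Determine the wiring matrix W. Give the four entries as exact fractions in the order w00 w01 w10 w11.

0 1/2 -1 -1

obs A: pose=(4,-1,W) → sL=2/5, sR=10/9, mL=5/9, mR=-68/45
obs B: pose=(-6,-5,S) → sL=90/377, sR=90/461, mL=45/461, mR=-75420/173797
sensor matrix S = [[2/5, 10/9], [90/377, 90/461]]; det S = -32528/173797
solve [mL_A; mL_B] = S·[w00; w01] and [mR_A; mR_B] = S·[w10; w11]:
  w00 = 0, w01 = 1/2, w10 = -1, w11 = -1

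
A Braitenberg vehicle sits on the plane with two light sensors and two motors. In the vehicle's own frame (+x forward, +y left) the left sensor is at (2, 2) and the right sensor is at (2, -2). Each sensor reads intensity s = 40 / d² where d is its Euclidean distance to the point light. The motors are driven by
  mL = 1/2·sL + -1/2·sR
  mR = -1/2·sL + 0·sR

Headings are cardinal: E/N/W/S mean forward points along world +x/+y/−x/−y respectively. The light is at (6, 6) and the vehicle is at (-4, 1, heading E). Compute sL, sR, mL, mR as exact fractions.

left sensor world pos  = (-2, 3); dL² = 73
right sensor world pos = (-2, -1); dR² = 113
sL = 40/73 = 40/73
sR = 40/113 = 40/113
mL = 1/2·sL + -1/2·sR = 800/8249
mR = -1/2·sL + 0·sR = -20/73

40/73 40/113 800/8249 -20/73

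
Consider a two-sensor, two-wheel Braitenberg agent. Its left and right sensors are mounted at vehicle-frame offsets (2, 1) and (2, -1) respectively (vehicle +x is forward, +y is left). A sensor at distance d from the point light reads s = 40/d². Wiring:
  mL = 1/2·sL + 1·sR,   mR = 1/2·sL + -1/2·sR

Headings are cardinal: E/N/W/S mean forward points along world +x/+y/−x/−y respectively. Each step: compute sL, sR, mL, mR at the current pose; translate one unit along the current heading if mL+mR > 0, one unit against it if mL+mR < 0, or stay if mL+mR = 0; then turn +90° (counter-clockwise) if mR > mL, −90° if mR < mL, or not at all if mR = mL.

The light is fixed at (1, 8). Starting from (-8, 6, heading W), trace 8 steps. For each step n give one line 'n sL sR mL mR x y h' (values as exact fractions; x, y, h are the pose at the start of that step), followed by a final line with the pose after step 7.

n=0: pose=(-8,6,W); sL=4/13, sR=20/61; mL=382/793, mR=-8/793; mL+mR=374/793 → advance +1; mR−mL=-30/61 → turn -1·90°
n=1: pose=(-9,6,N); sL=40/121, sR=40/81; mL=6460/9801, mR=-800/9801; mL+mR=5660/9801 → advance +1; mR−mL=-20/27 → turn -1·90°
n=2: pose=(-9,7,E); sL=5/8, sR=10/17; mL=245/272, mR=5/272; mL+mR=125/136 → advance +1; mR−mL=-15/17 → turn -1·90°
n=3: pose=(-8,7,S); sL=40/73, sR=40/109; mL=5100/7957, mR=720/7957; mL+mR=5820/7957 → advance +1; mR−mL=-60/109 → turn -1·90°
n=4: pose=(-8,6,W); sL=4/13, sR=20/61; mL=382/793, mR=-8/793; mL+mR=374/793 → advance +1; mR−mL=-30/61 → turn -1·90°
n=5: pose=(-9,6,N); sL=40/121, sR=40/81; mL=6460/9801, mR=-800/9801; mL+mR=5660/9801 → advance +1; mR−mL=-20/27 → turn -1·90°
n=6: pose=(-9,7,E); sL=5/8, sR=10/17; mL=245/272, mR=5/272; mL+mR=125/136 → advance +1; mR−mL=-15/17 → turn -1·90°
n=7: pose=(-8,7,S); sL=40/73, sR=40/109; mL=5100/7957, mR=720/7957; mL+mR=5820/7957 → advance +1; mR−mL=-60/109 → turn -1·90°

0 4/13 20/61 382/793 -8/793 -8 6 W
1 40/121 40/81 6460/9801 -800/9801 -9 6 N
2 5/8 10/17 245/272 5/272 -9 7 E
3 40/73 40/109 5100/7957 720/7957 -8 7 S
4 4/13 20/61 382/793 -8/793 -8 6 W
5 40/121 40/81 6460/9801 -800/9801 -9 6 N
6 5/8 10/17 245/272 5/272 -9 7 E
7 40/73 40/109 5100/7957 720/7957 -8 7 S
final -8 6 W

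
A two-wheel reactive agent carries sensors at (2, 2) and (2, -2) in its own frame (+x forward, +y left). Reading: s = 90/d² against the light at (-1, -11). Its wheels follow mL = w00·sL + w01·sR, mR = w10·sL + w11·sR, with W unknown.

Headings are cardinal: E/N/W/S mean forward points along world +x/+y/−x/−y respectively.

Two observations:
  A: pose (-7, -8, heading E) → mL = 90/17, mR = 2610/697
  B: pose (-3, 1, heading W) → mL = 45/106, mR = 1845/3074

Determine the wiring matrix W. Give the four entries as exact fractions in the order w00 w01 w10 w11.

0 1 1/2 1/2

obs A: pose=(-7,-8,E) → sL=90/41, sR=90/17, mL=90/17, mR=2610/697
obs B: pose=(-3,1,W) → sL=45/58, sR=45/106, mL=45/106, mR=1845/3074
sensor matrix S = [[90/41, 90/17], [45/58, 45/106]]; det S = -3402000/1071289
solve [mL_A; mL_B] = S·[w00; w01] and [mR_A; mR_B] = S·[w10; w11]:
  w00 = 0, w01 = 1, w10 = 1/2, w11 = 1/2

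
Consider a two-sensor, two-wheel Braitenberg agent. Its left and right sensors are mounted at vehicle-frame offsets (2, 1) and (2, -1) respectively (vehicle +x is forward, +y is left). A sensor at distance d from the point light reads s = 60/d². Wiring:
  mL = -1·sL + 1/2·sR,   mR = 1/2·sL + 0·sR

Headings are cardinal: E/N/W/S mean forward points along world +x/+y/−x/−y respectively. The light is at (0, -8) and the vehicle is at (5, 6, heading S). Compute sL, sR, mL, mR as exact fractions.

1/3 3/8 -7/48 1/6

left sensor world pos  = (6, 4); dL² = 180
right sensor world pos = (4, 4); dR² = 160
sL = 60/180 = 1/3
sR = 60/160 = 3/8
mL = -1·sL + 1/2·sR = -7/48
mR = 1/2·sL + 0·sR = 1/6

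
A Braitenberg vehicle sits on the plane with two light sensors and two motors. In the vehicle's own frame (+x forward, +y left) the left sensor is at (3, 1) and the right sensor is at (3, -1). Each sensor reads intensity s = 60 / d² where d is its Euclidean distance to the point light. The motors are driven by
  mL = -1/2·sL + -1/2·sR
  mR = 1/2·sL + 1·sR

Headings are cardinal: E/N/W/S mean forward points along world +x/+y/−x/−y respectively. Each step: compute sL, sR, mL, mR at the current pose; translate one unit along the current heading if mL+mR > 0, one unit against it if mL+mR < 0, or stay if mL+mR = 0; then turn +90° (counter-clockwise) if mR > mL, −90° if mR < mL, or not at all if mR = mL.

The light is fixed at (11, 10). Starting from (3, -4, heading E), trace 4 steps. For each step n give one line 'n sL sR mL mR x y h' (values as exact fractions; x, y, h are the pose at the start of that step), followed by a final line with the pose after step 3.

0 30/97 6/25 -666/2425 957/2425 3 -4 E
1 12/37 60/157 -2052/5809 3162/5809 4 -4 N
2 15/74 15/61 -2025/9028 3135/9028 4 -3 W
3 12/61 60/337 -3852/20557 5682/20557 3 -3 S
final 3 -4 E

n=0: pose=(3,-4,E); sL=30/97, sR=6/25; mL=-666/2425, mR=957/2425; mL+mR=3/25 → advance +1; mR−mL=1623/2425 → turn +1·90°
n=1: pose=(4,-4,N); sL=12/37, sR=60/157; mL=-2052/5809, mR=3162/5809; mL+mR=30/157 → advance +1; mR−mL=5214/5809 → turn +1·90°
n=2: pose=(4,-3,W); sL=15/74, sR=15/61; mL=-2025/9028, mR=3135/9028; mL+mR=15/122 → advance +1; mR−mL=1290/2257 → turn +1·90°
n=3: pose=(3,-3,S); sL=12/61, sR=60/337; mL=-3852/20557, mR=5682/20557; mL+mR=30/337 → advance +1; mR−mL=9534/20557 → turn +1·90°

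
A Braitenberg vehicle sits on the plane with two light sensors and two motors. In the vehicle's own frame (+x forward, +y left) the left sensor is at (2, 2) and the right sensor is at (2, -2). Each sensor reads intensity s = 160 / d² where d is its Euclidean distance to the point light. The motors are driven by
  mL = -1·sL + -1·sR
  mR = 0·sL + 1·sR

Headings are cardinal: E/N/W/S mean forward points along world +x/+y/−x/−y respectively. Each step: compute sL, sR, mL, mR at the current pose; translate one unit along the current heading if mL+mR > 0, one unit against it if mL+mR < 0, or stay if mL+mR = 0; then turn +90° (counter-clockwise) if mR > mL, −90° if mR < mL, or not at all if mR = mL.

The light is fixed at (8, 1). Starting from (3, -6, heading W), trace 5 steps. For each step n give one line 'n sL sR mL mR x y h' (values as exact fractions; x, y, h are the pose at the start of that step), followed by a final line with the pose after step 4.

0 16/13 80/37 -1632/481 80/37 3 -6 W
1 32/17 160/117 -6464/1989 160/117 4 -6 S
2 8 40/17 -176/17 40/17 4 -5 E
3 32/13 32/5 -576/65 32/5 3 -5 N
4 16/13 80/37 -1632/481 80/37 3 -6 W
final 4 -6 S

n=0: pose=(3,-6,W); sL=16/13, sR=80/37; mL=-1632/481, mR=80/37; mL+mR=-16/13 → advance -1; mR−mL=2672/481 → turn +1·90°
n=1: pose=(4,-6,S); sL=32/17, sR=160/117; mL=-6464/1989, mR=160/117; mL+mR=-32/17 → advance -1; mR−mL=9184/1989 → turn +1·90°
n=2: pose=(4,-5,E); sL=8, sR=40/17; mL=-176/17, mR=40/17; mL+mR=-8 → advance -1; mR−mL=216/17 → turn +1·90°
n=3: pose=(3,-5,N); sL=32/13, sR=32/5; mL=-576/65, mR=32/5; mL+mR=-32/13 → advance -1; mR−mL=992/65 → turn +1·90°
n=4: pose=(3,-6,W); sL=16/13, sR=80/37; mL=-1632/481, mR=80/37; mL+mR=-16/13 → advance -1; mR−mL=2672/481 → turn +1·90°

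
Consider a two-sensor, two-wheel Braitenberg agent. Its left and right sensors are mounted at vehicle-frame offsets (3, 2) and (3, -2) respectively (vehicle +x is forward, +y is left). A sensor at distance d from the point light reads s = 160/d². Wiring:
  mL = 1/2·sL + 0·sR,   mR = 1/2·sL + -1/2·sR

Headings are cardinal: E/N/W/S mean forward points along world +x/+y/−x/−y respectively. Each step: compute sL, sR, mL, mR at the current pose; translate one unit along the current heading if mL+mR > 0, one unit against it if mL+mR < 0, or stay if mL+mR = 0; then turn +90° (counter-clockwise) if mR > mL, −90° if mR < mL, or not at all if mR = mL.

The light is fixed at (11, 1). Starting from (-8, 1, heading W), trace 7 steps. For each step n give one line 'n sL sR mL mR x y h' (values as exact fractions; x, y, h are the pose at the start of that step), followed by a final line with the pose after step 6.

0 20/61 20/61 10/61 0 -8 1 W
1 160/493 160/333 80/493 -12800/164169 -9 1 N
2 80/149 16/29 40/149 -32/4321 -9 2 E
3 160/293 32/89 80/293 2432/26077 -8 2 S
4 20/61 20/61 10/61 0 -8 1 W
5 160/493 160/333 80/493 -12800/164169 -9 1 N
6 80/149 16/29 40/149 -32/4321 -9 2 E
final -8 2 S

n=0: pose=(-8,1,W); sL=20/61, sR=20/61; mL=10/61, mR=0; mL+mR=10/61 → advance +1; mR−mL=-10/61 → turn -1·90°
n=1: pose=(-9,1,N); sL=160/493, sR=160/333; mL=80/493, mR=-12800/164169; mL+mR=13840/164169 → advance +1; mR−mL=-80/333 → turn -1·90°
n=2: pose=(-9,2,E); sL=80/149, sR=16/29; mL=40/149, mR=-32/4321; mL+mR=1128/4321 → advance +1; mR−mL=-8/29 → turn -1·90°
n=3: pose=(-8,2,S); sL=160/293, sR=32/89; mL=80/293, mR=2432/26077; mL+mR=9552/26077 → advance +1; mR−mL=-16/89 → turn -1·90°
n=4: pose=(-8,1,W); sL=20/61, sR=20/61; mL=10/61, mR=0; mL+mR=10/61 → advance +1; mR−mL=-10/61 → turn -1·90°
n=5: pose=(-9,1,N); sL=160/493, sR=160/333; mL=80/493, mR=-12800/164169; mL+mR=13840/164169 → advance +1; mR−mL=-80/333 → turn -1·90°
n=6: pose=(-9,2,E); sL=80/149, sR=16/29; mL=40/149, mR=-32/4321; mL+mR=1128/4321 → advance +1; mR−mL=-8/29 → turn -1·90°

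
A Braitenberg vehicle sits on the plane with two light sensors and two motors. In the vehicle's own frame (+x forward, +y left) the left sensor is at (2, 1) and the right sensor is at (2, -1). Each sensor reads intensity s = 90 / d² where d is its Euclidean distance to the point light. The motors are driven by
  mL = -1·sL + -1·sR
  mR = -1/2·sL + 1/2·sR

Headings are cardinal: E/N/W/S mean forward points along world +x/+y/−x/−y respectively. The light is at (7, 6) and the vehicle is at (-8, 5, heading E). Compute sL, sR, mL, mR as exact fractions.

left sensor world pos  = (-6, 6); dL² = 169
right sensor world pos = (-6, 4); dR² = 173
sL = 90/169 = 90/169
sR = 90/173 = 90/173
mL = -1·sL + -1·sR = -30780/29237
mR = -1/2·sL + 1/2·sR = -180/29237

90/169 90/173 -30780/29237 -180/29237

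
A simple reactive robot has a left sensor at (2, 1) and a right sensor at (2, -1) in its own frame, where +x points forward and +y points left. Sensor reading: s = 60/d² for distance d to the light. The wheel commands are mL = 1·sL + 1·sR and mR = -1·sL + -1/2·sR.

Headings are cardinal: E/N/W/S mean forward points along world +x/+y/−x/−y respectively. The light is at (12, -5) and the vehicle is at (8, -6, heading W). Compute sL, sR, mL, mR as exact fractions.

left sensor world pos  = (6, -7); dL² = 40
right sensor world pos = (6, -5); dR² = 36
sL = 60/40 = 3/2
sR = 60/36 = 5/3
mL = 1·sL + 1·sR = 19/6
mR = -1·sL + -1/2·sR = -7/3

3/2 5/3 19/6 -7/3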